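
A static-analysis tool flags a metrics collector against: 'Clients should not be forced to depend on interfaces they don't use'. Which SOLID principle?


This describes the Interface Segregation Principle (ISP)

Interface Segregation Principle (ISP)


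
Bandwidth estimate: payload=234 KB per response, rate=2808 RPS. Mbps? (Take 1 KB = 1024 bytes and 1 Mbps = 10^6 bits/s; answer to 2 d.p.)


Formula: Mbps = payload_bytes * RPS * 8 / 1e6
Payload per request = 234 KB = 234 * 1024 = 239616 bytes
Total bytes/sec = 239616 * 2808 = 672841728
Total bits/sec = 672841728 * 8 = 5382733824
Mbps = 5382733824 / 1e6 = 5382.73

5382.73 Mbps


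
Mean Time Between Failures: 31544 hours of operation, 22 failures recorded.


Formula: MTBF = Total operating time / Number of failures
MTBF = 31544 / 22
MTBF = 1433.82 hours

1433.82 hours


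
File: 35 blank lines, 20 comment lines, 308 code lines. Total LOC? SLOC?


Total LOC = blank + comment + code
Total LOC = 35 + 20 + 308 = 363
SLOC (source only) = code = 308

Total LOC: 363, SLOC: 308


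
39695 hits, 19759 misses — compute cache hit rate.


Formula: hit rate = hits / (hits + misses) * 100
hit rate = 39695 / (39695 + 19759) * 100
hit rate = 39695 / 59454 * 100
hit rate = 66.77%

66.77%


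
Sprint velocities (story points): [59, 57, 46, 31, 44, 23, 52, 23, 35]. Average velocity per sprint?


Formula: Avg velocity = Total points / Number of sprints
Points: [59, 57, 46, 31, 44, 23, 52, 23, 35]
Sum = 59 + 57 + 46 + 31 + 44 + 23 + 52 + 23 + 35 = 370
Avg velocity = 370 / 9 = 41.11 points/sprint

41.11 points/sprint


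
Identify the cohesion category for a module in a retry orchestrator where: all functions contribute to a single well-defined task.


Reasoning: Best: single purpose
Type: Functional cohesion

Functional cohesion


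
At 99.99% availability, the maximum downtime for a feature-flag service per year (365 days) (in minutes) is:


Formula: allowed downtime = period * (100 - SLA) / 100
Period (year (365 days)) = 525600 minutes
Unavailability fraction = (100 - 99.99) / 100
Allowed downtime = 525600 * (100 - 99.99) / 100
Allowed downtime = 52.56 minutes

52.56 minutes


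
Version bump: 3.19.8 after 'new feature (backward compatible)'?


Current: 3.19.8
Change category: 'new feature (backward compatible)' → minor bump
SemVer rule: minor bump → increment MINOR, reset PATCH to 0 (MAJOR unchanged)
New: 3.20.0

3.20.0


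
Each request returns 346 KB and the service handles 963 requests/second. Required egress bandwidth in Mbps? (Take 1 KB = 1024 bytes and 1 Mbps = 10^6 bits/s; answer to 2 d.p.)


Formula: Mbps = payload_bytes * RPS * 8 / 1e6
Payload per request = 346 KB = 346 * 1024 = 354304 bytes
Total bytes/sec = 354304 * 963 = 341194752
Total bits/sec = 341194752 * 8 = 2729558016
Mbps = 2729558016 / 1e6 = 2729.56

2729.56 Mbps


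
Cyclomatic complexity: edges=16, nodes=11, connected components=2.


Formula: V(G) = E - N + 2P
V(G) = 16 - 11 + 2*2
V(G) = 5 + 4
V(G) = 9

9


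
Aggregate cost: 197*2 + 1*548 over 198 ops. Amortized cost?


Formula: Amortized cost = Total cost / Operations
Total cost = (197 * 2) + (1 * 548)
Total cost = 394 + 548 = 942
Amortized = 942 / 198 = 4.7576

4.7576


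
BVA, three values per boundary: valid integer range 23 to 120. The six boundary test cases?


Range: [23, 120]
Boundaries: just below min, min, min+1, max-1, max, just above max
Values: [22, 23, 24, 119, 120, 121]

[22, 23, 24, 119, 120, 121]


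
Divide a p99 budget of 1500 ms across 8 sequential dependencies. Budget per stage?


Formula: per_stage = total_budget / stages
per_stage = 1500 / 8
per_stage = 187.5 ms

187.5 ms


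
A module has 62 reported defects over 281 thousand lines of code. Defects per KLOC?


Defect density = defects / KLOC
Defect density = 62 / 281
Defect density = 0.221 defects/KLOC

0.221 defects/KLOC


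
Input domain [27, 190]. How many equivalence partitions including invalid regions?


Valid range: [27, 190]
Class 1: x < 27 — invalid
Class 2: 27 ≤ x ≤ 190 — valid
Class 3: x > 190 — invalid
Total equivalence classes: 3

3 equivalence classes


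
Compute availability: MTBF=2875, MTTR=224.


Availability = MTBF / (MTBF + MTTR)
Availability = 2875 / (2875 + 224)
Availability = 2875 / 3099
Availability = 92.7719%

92.7719%


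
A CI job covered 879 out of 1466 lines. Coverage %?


Coverage = covered / total * 100
Coverage = 879 / 1466 * 100
Coverage = 59.96%

59.96%


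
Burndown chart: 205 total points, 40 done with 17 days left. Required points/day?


Formula: Required rate = Remaining points / Days left
Remaining = 205 - 40 = 165 points
Required rate = 165 / 17 = 9.71 points/day

9.71 points/day


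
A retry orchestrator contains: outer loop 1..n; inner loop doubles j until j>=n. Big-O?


Reasoning: linear outer times logarithmic inner
Complexity: O(n log n)

O(n log n)


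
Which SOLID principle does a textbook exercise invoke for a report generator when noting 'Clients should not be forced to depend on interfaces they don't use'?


This describes the Interface Segregation Principle (ISP)

Interface Segregation Principle (ISP)


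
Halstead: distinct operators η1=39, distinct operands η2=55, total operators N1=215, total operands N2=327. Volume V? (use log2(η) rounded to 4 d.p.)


Formula: V = N * log2(η), where N = N1 + N2 and η = η1 + η2
η = 39 + 55 = 94
N = 215 + 327 = 542
log2(94) ≈ 6.5546
V = 542 * 6.5546 = 3552.59

3552.59


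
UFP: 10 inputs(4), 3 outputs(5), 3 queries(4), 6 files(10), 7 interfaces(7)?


UFP = EI*4 + EO*5 + EQ*4 + ILF*10 + EIF*7
UFP = 10*4 + 3*5 + 3*4 + 6*10 + 7*7
UFP = 40 + 15 + 12 + 60 + 49
UFP = 176

176


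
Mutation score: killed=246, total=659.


Mutation score = killed / total * 100
Mutation score = 246 / 659 * 100
Mutation score = 37.33%

37.33%


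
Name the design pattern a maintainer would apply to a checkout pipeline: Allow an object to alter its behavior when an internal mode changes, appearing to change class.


This matches the State pattern

State


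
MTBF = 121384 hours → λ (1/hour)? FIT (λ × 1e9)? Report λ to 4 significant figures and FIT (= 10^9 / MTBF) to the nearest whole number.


Formula: λ = 1 / MTBF; FIT = λ × 1e9 = 1e9 / MTBF
λ = 1 / 121384 ≈ 8.238e-06 failures/hour
FIT = 1e9 / 121384 ≈ 8238 failures per 1e9 hours (nearest whole number)

λ = 8.238e-06 /h, FIT = 8238


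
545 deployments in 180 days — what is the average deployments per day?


Formula: deployments per day = releases / days
= 545 / 180
= 3.028 deploys/day
(equivalently, 21.19 deploys/week)

3.028 deploys/day


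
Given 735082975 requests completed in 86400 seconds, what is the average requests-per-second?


Formula: throughput = requests / seconds
throughput = 735082975 / 86400
throughput = 8507.9 requests/second

8507.9 requests/second


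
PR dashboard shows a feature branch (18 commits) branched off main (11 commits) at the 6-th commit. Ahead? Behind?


Common ancestor: commit #6
feature commits after divergence: 18 - 6 = 12
main commits after divergence: 11 - 6 = 5
feature is 12 commits ahead of main
main is 5 commits ahead of feature

feature ahead: 12, main ahead: 5


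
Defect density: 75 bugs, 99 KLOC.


Defect density = defects / KLOC
Defect density = 75 / 99
Defect density = 0.758 defects/KLOC

0.758 defects/KLOC


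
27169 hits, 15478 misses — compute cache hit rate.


Formula: hit rate = hits / (hits + misses) * 100
hit rate = 27169 / (27169 + 15478) * 100
hit rate = 27169 / 42647 * 100
hit rate = 63.71%

63.71%


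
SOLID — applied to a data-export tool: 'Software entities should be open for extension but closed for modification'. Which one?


This describes the Open/Closed Principle (OCP)

Open/Closed Principle (OCP)


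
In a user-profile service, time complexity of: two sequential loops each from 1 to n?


Reasoning: sequential dominates: O(n) + O(n) = O(n)
Complexity: O(n)

O(n)


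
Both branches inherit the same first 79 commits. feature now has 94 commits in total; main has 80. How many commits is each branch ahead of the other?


Common ancestor: commit #79
feature commits after divergence: 94 - 79 = 15
main commits after divergence: 80 - 79 = 1
feature is 15 commits ahead of main
main is 1 commits ahead of feature

feature ahead: 15, main ahead: 1


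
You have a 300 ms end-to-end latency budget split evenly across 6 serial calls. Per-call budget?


Formula: per_stage = total_budget / stages
per_stage = 300 / 6
per_stage = 50.0 ms

50.0 ms


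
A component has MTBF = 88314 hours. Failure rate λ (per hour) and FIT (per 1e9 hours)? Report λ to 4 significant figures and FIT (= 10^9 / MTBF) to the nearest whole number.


Formula: λ = 1 / MTBF; FIT = λ × 1e9 = 1e9 / MTBF
λ = 1 / 88314 ≈ 1.132e-05 failures/hour
FIT = 1e9 / 88314 ≈ 11323 failures per 1e9 hours (nearest whole number)

λ = 1.132e-05 /h, FIT = 11323


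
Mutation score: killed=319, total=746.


Mutation score = killed / total * 100
Mutation score = 319 / 746 * 100
Mutation score = 42.76%

42.76%


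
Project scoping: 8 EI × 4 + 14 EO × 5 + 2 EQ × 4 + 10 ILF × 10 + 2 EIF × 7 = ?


UFP = EI*4 + EO*5 + EQ*4 + ILF*10 + EIF*7
UFP = 8*4 + 14*5 + 2*4 + 10*10 + 2*7
UFP = 32 + 70 + 8 + 100 + 14
UFP = 224

224


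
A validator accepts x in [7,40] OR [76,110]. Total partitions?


Valid ranges: [7,40] and [76,110]
Class 1: x < 7 — invalid
Class 2: 7 ≤ x ≤ 40 — valid
Class 3: 40 < x < 76 — invalid (gap between ranges)
Class 4: 76 ≤ x ≤ 110 — valid
Class 5: x > 110 — invalid
Total equivalence classes: 5

5 equivalence classes


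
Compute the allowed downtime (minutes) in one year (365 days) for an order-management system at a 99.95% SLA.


Formula: allowed downtime = period * (100 - SLA) / 100
Period (year (365 days)) = 525600 minutes
Unavailability fraction = (100 - 99.95) / 100
Allowed downtime = 525600 * (100 - 99.95) / 100
Allowed downtime = 262.8 minutes

262.8 minutes


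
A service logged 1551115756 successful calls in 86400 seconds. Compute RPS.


Formula: throughput = requests / seconds
throughput = 1551115756 / 86400
throughput = 17952.73 requests/second

17952.73 requests/second


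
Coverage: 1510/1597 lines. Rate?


Coverage = covered / total * 100
Coverage = 1510 / 1597 * 100
Coverage = 94.55%

94.55%


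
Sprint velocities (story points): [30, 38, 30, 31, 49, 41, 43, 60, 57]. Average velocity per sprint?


Formula: Avg velocity = Total points / Number of sprints
Points: [30, 38, 30, 31, 49, 41, 43, 60, 57]
Sum = 30 + 38 + 30 + 31 + 49 + 41 + 43 + 60 + 57 = 379
Avg velocity = 379 / 9 = 42.11 points/sprint

42.11 points/sprint


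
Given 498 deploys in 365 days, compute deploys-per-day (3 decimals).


Formula: deployments per day = releases / days
= 498 / 365
= 1.364 deploys/day
(equivalently, 9.55 deploys/week)

1.364 deploys/day


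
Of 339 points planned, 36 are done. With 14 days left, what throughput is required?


Formula: Required rate = Remaining points / Days left
Remaining = 339 - 36 = 303 points
Required rate = 303 / 14 = 21.64 points/day

21.64 points/day


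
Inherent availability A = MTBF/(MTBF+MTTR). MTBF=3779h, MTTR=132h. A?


Availability = MTBF / (MTBF + MTTR)
Availability = 3779 / (3779 + 132)
Availability = 3779 / 3911
Availability = 96.6249%

96.6249%


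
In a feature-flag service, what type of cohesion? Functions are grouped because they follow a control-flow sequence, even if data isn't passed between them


Reasoning: Grouped by order of execution within a routine, not by data flow
Type: Procedural cohesion

Procedural cohesion


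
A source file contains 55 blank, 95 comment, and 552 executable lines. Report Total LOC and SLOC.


Total LOC = blank + comment + code
Total LOC = 55 + 95 + 552 = 702
SLOC (source only) = code = 552

Total LOC: 702, SLOC: 552


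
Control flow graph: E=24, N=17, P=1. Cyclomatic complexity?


Formula: V(G) = E - N + 2P
V(G) = 24 - 17 + 2*1
V(G) = 7 + 2
V(G) = 9

9


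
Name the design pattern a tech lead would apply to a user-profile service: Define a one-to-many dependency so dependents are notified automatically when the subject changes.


This matches the Observer pattern

Observer


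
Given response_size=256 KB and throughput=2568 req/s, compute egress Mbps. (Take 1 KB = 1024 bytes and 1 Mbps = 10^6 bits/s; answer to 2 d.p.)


Formula: Mbps = payload_bytes * RPS * 8 / 1e6
Payload per request = 256 KB = 256 * 1024 = 262144 bytes
Total bytes/sec = 262144 * 2568 = 673185792
Total bits/sec = 673185792 * 8 = 5385486336
Mbps = 5385486336 / 1e6 = 5385.49

5385.49 Mbps


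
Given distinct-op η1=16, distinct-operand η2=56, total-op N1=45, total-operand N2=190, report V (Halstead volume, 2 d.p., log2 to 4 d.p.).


Formula: V = N * log2(η), where N = N1 + N2 and η = η1 + η2
η = 16 + 56 = 72
N = 45 + 190 = 235
log2(72) ≈ 6.1699
V = 235 * 6.1699 = 1449.93

1449.93


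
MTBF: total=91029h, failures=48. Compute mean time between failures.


Formula: MTBF = Total operating time / Number of failures
MTBF = 91029 / 48
MTBF = 1896.44 hours

1896.44 hours


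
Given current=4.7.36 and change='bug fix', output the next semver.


Current: 4.7.36
Change category: 'bug fix' → patch bump
SemVer rule: patch bump → increment PATCH (MAJOR and MINOR unchanged)
New: 4.7.37

4.7.37


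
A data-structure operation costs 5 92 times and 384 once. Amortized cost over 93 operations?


Formula: Amortized cost = Total cost / Operations
Total cost = (92 * 5) + (1 * 384)
Total cost = 460 + 384 = 844
Amortized = 844 / 93 = 9.0753

9.0753


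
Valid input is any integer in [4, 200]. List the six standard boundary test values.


Range: [4, 200]
Boundaries: just below min, min, min+1, max-1, max, just above max
Values: [3, 4, 5, 199, 200, 201]

[3, 4, 5, 199, 200, 201]


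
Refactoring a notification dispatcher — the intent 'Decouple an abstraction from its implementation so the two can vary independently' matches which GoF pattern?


This matches the Bridge pattern

Bridge


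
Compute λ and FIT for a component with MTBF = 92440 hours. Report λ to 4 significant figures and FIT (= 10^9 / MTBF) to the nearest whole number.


Formula: λ = 1 / MTBF; FIT = λ × 1e9 = 1e9 / MTBF
λ = 1 / 92440 ≈ 1.082e-05 failures/hour
FIT = 1e9 / 92440 ≈ 10818 failures per 1e9 hours (nearest whole number)

λ = 1.082e-05 /h, FIT = 10818


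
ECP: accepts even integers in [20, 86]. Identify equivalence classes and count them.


Constraint: even integers in [20, 86]
Class 1: x < 20 — out-of-range invalid
Class 2: x in [20,86] but odd — wrong type invalid
Class 3: x in [20,86] and even — valid
Class 4: x > 86 — out-of-range invalid
Total equivalence classes: 4

4 equivalence classes


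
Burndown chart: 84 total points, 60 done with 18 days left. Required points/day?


Formula: Required rate = Remaining points / Days left
Remaining = 84 - 60 = 24 points
Required rate = 24 / 18 = 1.33 points/day

1.33 points/day


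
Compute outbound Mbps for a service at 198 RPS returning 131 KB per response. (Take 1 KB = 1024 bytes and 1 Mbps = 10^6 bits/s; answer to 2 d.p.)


Formula: Mbps = payload_bytes * RPS * 8 / 1e6
Payload per request = 131 KB = 131 * 1024 = 134144 bytes
Total bytes/sec = 134144 * 198 = 26560512
Total bits/sec = 26560512 * 8 = 212484096
Mbps = 212484096 / 1e6 = 212.48

212.48 Mbps


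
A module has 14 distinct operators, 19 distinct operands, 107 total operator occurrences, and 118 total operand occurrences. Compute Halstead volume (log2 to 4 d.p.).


Formula: V = N * log2(η), where N = N1 + N2 and η = η1 + η2
η = 14 + 19 = 33
N = 107 + 118 = 225
log2(33) ≈ 5.0444
V = 225 * 5.0444 = 1134.99

1134.99


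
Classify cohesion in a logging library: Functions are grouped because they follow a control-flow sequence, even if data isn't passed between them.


Reasoning: Grouped by order of execution within a routine, not by data flow
Type: Procedural cohesion

Procedural cohesion


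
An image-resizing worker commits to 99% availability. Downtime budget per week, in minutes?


Formula: allowed downtime = period * (100 - SLA) / 100
Period (week) = 10080 minutes
Unavailability fraction = (100 - 99.0) / 100
Allowed downtime = 10080 * (100 - 99.0) / 100
Allowed downtime = 100.8 minutes

100.8 minutes


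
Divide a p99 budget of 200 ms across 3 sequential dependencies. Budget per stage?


Formula: per_stage = total_budget / stages
per_stage = 200 / 3
per_stage = 66.67 ms

66.67 ms


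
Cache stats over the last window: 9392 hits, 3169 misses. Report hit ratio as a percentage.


Formula: hit rate = hits / (hits + misses) * 100
hit rate = 9392 / (9392 + 3169) * 100
hit rate = 9392 / 12561 * 100
hit rate = 74.77%

74.77%


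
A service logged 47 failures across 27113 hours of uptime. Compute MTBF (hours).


Formula: MTBF = Total operating time / Number of failures
MTBF = 27113 / 47
MTBF = 576.87 hours

576.87 hours


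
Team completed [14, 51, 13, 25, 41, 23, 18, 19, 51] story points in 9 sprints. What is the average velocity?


Formula: Avg velocity = Total points / Number of sprints
Points: [14, 51, 13, 25, 41, 23, 18, 19, 51]
Sum = 14 + 51 + 13 + 25 + 41 + 23 + 18 + 19 + 51 = 255
Avg velocity = 255 / 9 = 28.33 points/sprint

28.33 points/sprint


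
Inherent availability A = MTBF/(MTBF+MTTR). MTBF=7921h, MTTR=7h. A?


Availability = MTBF / (MTBF + MTTR)
Availability = 7921 / (7921 + 7)
Availability = 7921 / 7928
Availability = 99.9117%

99.9117%


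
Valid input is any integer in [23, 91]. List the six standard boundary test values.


Range: [23, 91]
Boundaries: just below min, min, min+1, max-1, max, just above max
Values: [22, 23, 24, 90, 91, 92]

[22, 23, 24, 90, 91, 92]


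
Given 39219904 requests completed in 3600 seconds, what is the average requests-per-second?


Formula: throughput = requests / seconds
throughput = 39219904 / 3600
throughput = 10894.42 requests/second

10894.42 requests/second


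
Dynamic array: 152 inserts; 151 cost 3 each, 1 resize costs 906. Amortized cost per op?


Formula: Amortized cost = Total cost / Operations
Total cost = (151 * 3) + (1 * 906)
Total cost = 453 + 906 = 1359
Amortized = 1359 / 152 = 8.9408

8.9408


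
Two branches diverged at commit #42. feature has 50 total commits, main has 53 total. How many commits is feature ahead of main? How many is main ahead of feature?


Common ancestor: commit #42
feature commits after divergence: 50 - 42 = 8
main commits after divergence: 53 - 42 = 11
feature is 8 commits ahead of main
main is 11 commits ahead of feature

feature ahead: 8, main ahead: 11


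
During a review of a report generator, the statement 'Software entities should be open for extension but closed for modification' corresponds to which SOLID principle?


This describes the Open/Closed Principle (OCP)

Open/Closed Principle (OCP)


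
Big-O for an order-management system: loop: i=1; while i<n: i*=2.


Reasoning: i doubles each step so iterations are log2(n)
Complexity: O(log n)

O(log n)


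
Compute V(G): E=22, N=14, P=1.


Formula: V(G) = E - N + 2P
V(G) = 22 - 14 + 2*1
V(G) = 8 + 2
V(G) = 10

10


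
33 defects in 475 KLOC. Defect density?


Defect density = defects / KLOC
Defect density = 33 / 475
Defect density = 0.069 defects/KLOC

0.069 defects/KLOC


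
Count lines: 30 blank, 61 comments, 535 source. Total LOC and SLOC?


Total LOC = blank + comment + code
Total LOC = 30 + 61 + 535 = 626
SLOC (source only) = code = 535

Total LOC: 626, SLOC: 535


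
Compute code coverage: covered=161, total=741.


Coverage = covered / total * 100
Coverage = 161 / 741 * 100
Coverage = 21.73%

21.73%


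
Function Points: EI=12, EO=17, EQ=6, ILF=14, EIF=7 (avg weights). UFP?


UFP = EI*4 + EO*5 + EQ*4 + ILF*10 + EIF*7
UFP = 12*4 + 17*5 + 6*4 + 14*10 + 7*7
UFP = 48 + 85 + 24 + 140 + 49
UFP = 346

346


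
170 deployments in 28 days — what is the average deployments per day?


Formula: deployments per day = releases / days
= 170 / 28
= 6.071 deploys/day
(equivalently, 42.5 deploys/week)

6.071 deploys/day


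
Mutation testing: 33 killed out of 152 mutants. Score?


Mutation score = killed / total * 100
Mutation score = 33 / 152 * 100
Mutation score = 21.71%

21.71%


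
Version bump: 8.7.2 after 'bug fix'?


Current: 8.7.2
Change category: 'bug fix' → patch bump
SemVer rule: patch bump → increment PATCH (MAJOR and MINOR unchanged)
New: 8.7.3

8.7.3


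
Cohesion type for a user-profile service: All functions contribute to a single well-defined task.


Reasoning: Best: single purpose
Type: Functional cohesion

Functional cohesion


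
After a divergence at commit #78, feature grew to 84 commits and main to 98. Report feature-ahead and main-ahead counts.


Common ancestor: commit #78
feature commits after divergence: 84 - 78 = 6
main commits after divergence: 98 - 78 = 20
feature is 6 commits ahead of main
main is 20 commits ahead of feature

feature ahead: 6, main ahead: 20


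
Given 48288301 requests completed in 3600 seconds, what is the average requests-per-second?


Formula: throughput = requests / seconds
throughput = 48288301 / 3600
throughput = 13413.42 requests/second

13413.42 requests/second


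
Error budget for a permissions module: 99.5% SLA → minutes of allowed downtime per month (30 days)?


Formula: allowed downtime = period * (100 - SLA) / 100
Period (month (30 days)) = 43200 minutes
Unavailability fraction = (100 - 99.5) / 100
Allowed downtime = 43200 * (100 - 99.5) / 100
Allowed downtime = 216.0 minutes

216.0 minutes


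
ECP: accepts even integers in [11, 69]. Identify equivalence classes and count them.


Constraint: even integers in [11, 69]
Class 1: x < 11 — out-of-range invalid
Class 2: x in [11,69] but odd — wrong type invalid
Class 3: x in [11,69] and even — valid
Class 4: x > 69 — out-of-range invalid
Total equivalence classes: 4

4 equivalence classes


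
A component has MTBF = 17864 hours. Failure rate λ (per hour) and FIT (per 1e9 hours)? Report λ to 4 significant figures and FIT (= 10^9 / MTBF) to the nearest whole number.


Formula: λ = 1 / MTBF; FIT = λ × 1e9 = 1e9 / MTBF
λ = 1 / 17864 ≈ 5.598e-05 failures/hour
FIT = 1e9 / 17864 ≈ 55979 failures per 1e9 hours (nearest whole number)

λ = 5.598e-05 /h, FIT = 55979


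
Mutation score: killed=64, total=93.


Mutation score = killed / total * 100
Mutation score = 64 / 93 * 100
Mutation score = 68.82%

68.82%


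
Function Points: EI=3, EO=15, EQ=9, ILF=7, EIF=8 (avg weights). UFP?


UFP = EI*4 + EO*5 + EQ*4 + ILF*10 + EIF*7
UFP = 3*4 + 15*5 + 9*4 + 7*10 + 8*7
UFP = 12 + 75 + 36 + 70 + 56
UFP = 249

249


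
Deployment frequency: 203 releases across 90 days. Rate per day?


Formula: deployments per day = releases / days
= 203 / 90
= 2.256 deploys/day
(equivalently, 15.79 deploys/week)

2.256 deploys/day


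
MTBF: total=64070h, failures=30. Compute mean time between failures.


Formula: MTBF = Total operating time / Number of failures
MTBF = 64070 / 30
MTBF = 2135.67 hours

2135.67 hours


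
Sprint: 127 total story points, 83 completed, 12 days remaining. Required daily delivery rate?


Formula: Required rate = Remaining points / Days left
Remaining = 127 - 83 = 44 points
Required rate = 44 / 12 = 3.67 points/day

3.67 points/day


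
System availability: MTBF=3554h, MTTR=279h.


Availability = MTBF / (MTBF + MTTR)
Availability = 3554 / (3554 + 279)
Availability = 3554 / 3833
Availability = 92.7211%

92.7211%


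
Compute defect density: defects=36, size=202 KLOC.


Defect density = defects / KLOC
Defect density = 36 / 202
Defect density = 0.178 defects/KLOC

0.178 defects/KLOC


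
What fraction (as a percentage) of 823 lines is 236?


Coverage = covered / total * 100
Coverage = 236 / 823 * 100
Coverage = 28.68%

28.68%


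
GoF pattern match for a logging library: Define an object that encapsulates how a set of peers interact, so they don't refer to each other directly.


This matches the Mediator pattern

Mediator


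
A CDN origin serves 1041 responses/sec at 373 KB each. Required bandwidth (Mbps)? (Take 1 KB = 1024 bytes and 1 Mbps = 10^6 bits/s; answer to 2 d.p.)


Formula: Mbps = payload_bytes * RPS * 8 / 1e6
Payload per request = 373 KB = 373 * 1024 = 381952 bytes
Total bytes/sec = 381952 * 1041 = 397612032
Total bits/sec = 397612032 * 8 = 3180896256
Mbps = 3180896256 / 1e6 = 3180.9

3180.9 Mbps


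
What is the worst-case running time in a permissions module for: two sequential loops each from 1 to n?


Reasoning: sequential dominates: O(n) + O(n) = O(n)
Complexity: O(n)

O(n)


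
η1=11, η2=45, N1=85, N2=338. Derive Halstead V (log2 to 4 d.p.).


Formula: V = N * log2(η), where N = N1 + N2 and η = η1 + η2
η = 11 + 45 = 56
N = 85 + 338 = 423
log2(56) ≈ 5.8074
V = 423 * 5.8074 = 2456.53

2456.53


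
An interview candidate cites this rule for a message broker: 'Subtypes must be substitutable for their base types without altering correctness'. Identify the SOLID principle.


This describes the Liskov Substitution Principle (LSP)

Liskov Substitution Principle (LSP)


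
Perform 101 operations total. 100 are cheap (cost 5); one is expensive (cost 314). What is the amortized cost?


Formula: Amortized cost = Total cost / Operations
Total cost = (100 * 5) + (1 * 314)
Total cost = 500 + 314 = 814
Amortized = 814 / 101 = 8.0594

8.0594


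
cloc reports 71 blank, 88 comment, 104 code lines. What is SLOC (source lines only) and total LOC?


Total LOC = blank + comment + code
Total LOC = 71 + 88 + 104 = 263
SLOC (source only) = code = 104

Total LOC: 263, SLOC: 104


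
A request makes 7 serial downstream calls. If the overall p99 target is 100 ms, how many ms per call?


Formula: per_stage = total_budget / stages
per_stage = 100 / 7
per_stage = 14.29 ms

14.29 ms


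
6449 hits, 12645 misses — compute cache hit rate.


Formula: hit rate = hits / (hits + misses) * 100
hit rate = 6449 / (6449 + 12645) * 100
hit rate = 6449 / 19094 * 100
hit rate = 33.78%

33.78%


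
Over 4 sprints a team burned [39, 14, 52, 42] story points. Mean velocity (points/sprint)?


Formula: Avg velocity = Total points / Number of sprints
Points: [39, 14, 52, 42]
Sum = 39 + 14 + 52 + 42 = 147
Avg velocity = 147 / 4 = 36.75 points/sprint

36.75 points/sprint


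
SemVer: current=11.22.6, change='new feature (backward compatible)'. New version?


Current: 11.22.6
Change category: 'new feature (backward compatible)' → minor bump
SemVer rule: minor bump → increment MINOR, reset PATCH to 0 (MAJOR unchanged)
New: 11.23.0

11.23.0


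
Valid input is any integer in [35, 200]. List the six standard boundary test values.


Range: [35, 200]
Boundaries: just below min, min, min+1, max-1, max, just above max
Values: [34, 35, 36, 199, 200, 201]

[34, 35, 36, 199, 200, 201]


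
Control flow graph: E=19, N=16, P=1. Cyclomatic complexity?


Formula: V(G) = E - N + 2P
V(G) = 19 - 16 + 2*1
V(G) = 3 + 2
V(G) = 5

5


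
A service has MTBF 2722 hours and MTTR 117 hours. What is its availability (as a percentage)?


Availability = MTBF / (MTBF + MTTR)
Availability = 2722 / (2722 + 117)
Availability = 2722 / 2839
Availability = 95.8788%

95.8788%


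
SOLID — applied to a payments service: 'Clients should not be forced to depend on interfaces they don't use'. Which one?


This describes the Interface Segregation Principle (ISP)

Interface Segregation Principle (ISP)


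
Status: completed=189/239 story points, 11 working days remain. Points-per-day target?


Formula: Required rate = Remaining points / Days left
Remaining = 239 - 189 = 50 points
Required rate = 50 / 11 = 4.55 points/day

4.55 points/day


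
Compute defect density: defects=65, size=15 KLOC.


Defect density = defects / KLOC
Defect density = 65 / 15
Defect density = 4.333 defects/KLOC

4.333 defects/KLOC


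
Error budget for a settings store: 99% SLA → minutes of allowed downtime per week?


Formula: allowed downtime = period * (100 - SLA) / 100
Period (week) = 10080 minutes
Unavailability fraction = (100 - 99.0) / 100
Allowed downtime = 10080 * (100 - 99.0) / 100
Allowed downtime = 100.8 minutes

100.8 minutes


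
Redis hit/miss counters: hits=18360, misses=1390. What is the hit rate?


Formula: hit rate = hits / (hits + misses) * 100
hit rate = 18360 / (18360 + 1390) * 100
hit rate = 18360 / 19750 * 100
hit rate = 92.96%

92.96%


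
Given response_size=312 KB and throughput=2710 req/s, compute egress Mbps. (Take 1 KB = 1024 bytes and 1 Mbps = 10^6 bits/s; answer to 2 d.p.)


Formula: Mbps = payload_bytes * RPS * 8 / 1e6
Payload per request = 312 KB = 312 * 1024 = 319488 bytes
Total bytes/sec = 319488 * 2710 = 865812480
Total bits/sec = 865812480 * 8 = 6926499840
Mbps = 6926499840 / 1e6 = 6926.5

6926.5 Mbps


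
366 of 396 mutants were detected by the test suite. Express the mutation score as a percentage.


Mutation score = killed / total * 100
Mutation score = 366 / 396 * 100
Mutation score = 92.42%

92.42%


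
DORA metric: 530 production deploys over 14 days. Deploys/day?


Formula: deployments per day = releases / days
= 530 / 14
= 37.857 deploys/day
(equivalently, 265.0 deploys/week)

37.857 deploys/day


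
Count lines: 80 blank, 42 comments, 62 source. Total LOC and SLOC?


Total LOC = blank + comment + code
Total LOC = 80 + 42 + 62 = 184
SLOC (source only) = code = 62

Total LOC: 184, SLOC: 62


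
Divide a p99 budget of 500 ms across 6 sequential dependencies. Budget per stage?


Formula: per_stage = total_budget / stages
per_stage = 500 / 6
per_stage = 83.33 ms

83.33 ms


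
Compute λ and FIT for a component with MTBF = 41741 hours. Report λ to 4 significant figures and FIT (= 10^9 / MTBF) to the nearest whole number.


Formula: λ = 1 / MTBF; FIT = λ × 1e9 = 1e9 / MTBF
λ = 1 / 41741 ≈ 2.396e-05 failures/hour
FIT = 1e9 / 41741 ≈ 23957 failures per 1e9 hours (nearest whole number)

λ = 2.396e-05 /h, FIT = 23957


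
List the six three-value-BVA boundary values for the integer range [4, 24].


Range: [4, 24]
Boundaries: just below min, min, min+1, max-1, max, just above max
Values: [3, 4, 5, 23, 24, 25]

[3, 4, 5, 23, 24, 25]


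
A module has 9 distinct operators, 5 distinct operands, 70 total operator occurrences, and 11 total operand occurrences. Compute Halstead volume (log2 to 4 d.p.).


Formula: V = N * log2(η), where N = N1 + N2 and η = η1 + η2
η = 9 + 5 = 14
N = 70 + 11 = 81
log2(14) ≈ 3.8074
V = 81 * 3.8074 = 308.40

308.40


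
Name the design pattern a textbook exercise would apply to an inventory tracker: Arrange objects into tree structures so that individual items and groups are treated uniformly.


This matches the Composite pattern

Composite


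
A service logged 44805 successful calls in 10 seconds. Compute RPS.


Formula: throughput = requests / seconds
throughput = 44805 / 10
throughput = 4480.5 requests/second

4480.5 requests/second


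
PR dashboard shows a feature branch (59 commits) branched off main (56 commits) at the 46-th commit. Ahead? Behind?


Common ancestor: commit #46
feature commits after divergence: 59 - 46 = 13
main commits after divergence: 56 - 46 = 10
feature is 13 commits ahead of main
main is 10 commits ahead of feature

feature ahead: 13, main ahead: 10


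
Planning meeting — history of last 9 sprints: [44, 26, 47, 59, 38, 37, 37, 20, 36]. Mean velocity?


Formula: Avg velocity = Total points / Number of sprints
Points: [44, 26, 47, 59, 38, 37, 37, 20, 36]
Sum = 44 + 26 + 47 + 59 + 38 + 37 + 37 + 20 + 36 = 344
Avg velocity = 344 / 9 = 38.22 points/sprint

38.22 points/sprint


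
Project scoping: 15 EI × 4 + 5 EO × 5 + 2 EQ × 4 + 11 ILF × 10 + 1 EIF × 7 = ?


UFP = EI*4 + EO*5 + EQ*4 + ILF*10 + EIF*7
UFP = 15*4 + 5*5 + 2*4 + 11*10 + 1*7
UFP = 60 + 25 + 8 + 110 + 7
UFP = 210

210


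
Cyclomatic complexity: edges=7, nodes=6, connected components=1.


Formula: V(G) = E - N + 2P
V(G) = 7 - 6 + 2*1
V(G) = 1 + 2
V(G) = 3

3


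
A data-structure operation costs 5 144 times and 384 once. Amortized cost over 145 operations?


Formula: Amortized cost = Total cost / Operations
Total cost = (144 * 5) + (1 * 384)
Total cost = 720 + 384 = 1104
Amortized = 1104 / 145 = 7.6138

7.6138


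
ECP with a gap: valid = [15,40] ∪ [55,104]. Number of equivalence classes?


Valid ranges: [15,40] and [55,104]
Class 1: x < 15 — invalid
Class 2: 15 ≤ x ≤ 40 — valid
Class 3: 40 < x < 55 — invalid (gap between ranges)
Class 4: 55 ≤ x ≤ 104 — valid
Class 5: x > 104 — invalid
Total equivalence classes: 5

5 equivalence classes


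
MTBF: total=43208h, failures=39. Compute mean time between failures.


Formula: MTBF = Total operating time / Number of failures
MTBF = 43208 / 39
MTBF = 1107.9 hours

1107.9 hours


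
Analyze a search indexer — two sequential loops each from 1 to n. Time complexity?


Reasoning: sequential dominates: O(n) + O(n) = O(n)
Complexity: O(n)

O(n)


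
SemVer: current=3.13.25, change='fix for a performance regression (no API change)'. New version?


Current: 3.13.25
Change category: 'fix for a performance regression (no API change)' → patch bump
SemVer rule: patch bump → increment PATCH (MAJOR and MINOR unchanged)
New: 3.13.26

3.13.26


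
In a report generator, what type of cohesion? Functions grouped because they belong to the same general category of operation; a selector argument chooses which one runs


Reasoning: Grouped by category of activity, not by data or sequence
Type: Logical cohesion

Logical cohesion


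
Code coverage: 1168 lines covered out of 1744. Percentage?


Coverage = covered / total * 100
Coverage = 1168 / 1744 * 100
Coverage = 66.97%

66.97%


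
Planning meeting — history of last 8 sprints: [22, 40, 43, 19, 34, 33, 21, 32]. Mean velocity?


Formula: Avg velocity = Total points / Number of sprints
Points: [22, 40, 43, 19, 34, 33, 21, 32]
Sum = 22 + 40 + 43 + 19 + 34 + 33 + 21 + 32 = 244
Avg velocity = 244 / 8 = 30.5 points/sprint

30.5 points/sprint


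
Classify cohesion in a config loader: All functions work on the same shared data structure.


Reasoning: Functions share data
Type: Communicational cohesion

Communicational cohesion


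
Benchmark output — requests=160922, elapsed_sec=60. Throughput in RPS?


Formula: throughput = requests / seconds
throughput = 160922 / 60
throughput = 2682.03 requests/second

2682.03 requests/second


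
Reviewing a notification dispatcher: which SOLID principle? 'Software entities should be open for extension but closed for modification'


This describes the Open/Closed Principle (OCP)

Open/Closed Principle (OCP)


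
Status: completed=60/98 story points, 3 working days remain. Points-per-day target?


Formula: Required rate = Remaining points / Days left
Remaining = 98 - 60 = 38 points
Required rate = 38 / 3 = 12.67 points/day

12.67 points/day


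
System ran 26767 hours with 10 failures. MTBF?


Formula: MTBF = Total operating time / Number of failures
MTBF = 26767 / 10
MTBF = 2676.7 hours

2676.7 hours


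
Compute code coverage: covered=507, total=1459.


Coverage = covered / total * 100
Coverage = 507 / 1459 * 100
Coverage = 34.75%

34.75%


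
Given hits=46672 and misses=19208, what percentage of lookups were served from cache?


Formula: hit rate = hits / (hits + misses) * 100
hit rate = 46672 / (46672 + 19208) * 100
hit rate = 46672 / 65880 * 100
hit rate = 70.84%

70.84%


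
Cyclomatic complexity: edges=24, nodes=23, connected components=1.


Formula: V(G) = E - N + 2P
V(G) = 24 - 23 + 2*1
V(G) = 1 + 2
V(G) = 3

3


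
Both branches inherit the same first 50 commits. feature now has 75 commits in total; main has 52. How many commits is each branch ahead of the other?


Common ancestor: commit #50
feature commits after divergence: 75 - 50 = 25
main commits after divergence: 52 - 50 = 2
feature is 25 commits ahead of main
main is 2 commits ahead of feature

feature ahead: 25, main ahead: 2


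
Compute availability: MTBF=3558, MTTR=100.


Availability = MTBF / (MTBF + MTTR)
Availability = 3558 / (3558 + 100)
Availability = 3558 / 3658
Availability = 97.2663%

97.2663%


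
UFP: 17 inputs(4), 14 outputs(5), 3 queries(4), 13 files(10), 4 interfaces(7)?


UFP = EI*4 + EO*5 + EQ*4 + ILF*10 + EIF*7
UFP = 17*4 + 14*5 + 3*4 + 13*10 + 4*7
UFP = 68 + 70 + 12 + 130 + 28
UFP = 308

308


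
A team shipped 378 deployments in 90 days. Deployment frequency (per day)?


Formula: deployments per day = releases / days
= 378 / 90
= 4.2 deploys/day
(equivalently, 29.4 deploys/week)

4.2 deploys/day


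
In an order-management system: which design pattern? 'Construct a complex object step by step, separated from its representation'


This matches the Builder pattern

Builder


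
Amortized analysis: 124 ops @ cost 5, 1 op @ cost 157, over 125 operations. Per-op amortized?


Formula: Amortized cost = Total cost / Operations
Total cost = (124 * 5) + (1 * 157)
Total cost = 620 + 157 = 777
Amortized = 777 / 125 = 6.216

6.216


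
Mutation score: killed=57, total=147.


Mutation score = killed / total * 100
Mutation score = 57 / 147 * 100
Mutation score = 38.78%

38.78%


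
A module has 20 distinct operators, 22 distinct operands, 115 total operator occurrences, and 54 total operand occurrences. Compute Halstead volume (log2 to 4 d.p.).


Formula: V = N * log2(η), where N = N1 + N2 and η = η1 + η2
η = 20 + 22 = 42
N = 115 + 54 = 169
log2(42) ≈ 5.3923
V = 169 * 5.3923 = 911.30

911.30


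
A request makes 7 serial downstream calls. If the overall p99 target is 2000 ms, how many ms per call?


Formula: per_stage = total_budget / stages
per_stage = 2000 / 7
per_stage = 285.71 ms

285.71 ms


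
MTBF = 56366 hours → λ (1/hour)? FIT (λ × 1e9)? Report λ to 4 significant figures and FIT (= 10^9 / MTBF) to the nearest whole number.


Formula: λ = 1 / MTBF; FIT = λ × 1e9 = 1e9 / MTBF
λ = 1 / 56366 ≈ 1.774e-05 failures/hour
FIT = 1e9 / 56366 ≈ 17741 failures per 1e9 hours (nearest whole number)

λ = 1.774e-05 /h, FIT = 17741


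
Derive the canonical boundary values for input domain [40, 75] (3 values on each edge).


Range: [40, 75]
Boundaries: just below min, min, min+1, max-1, max, just above max
Values: [39, 40, 41, 74, 75, 76]

[39, 40, 41, 74, 75, 76]


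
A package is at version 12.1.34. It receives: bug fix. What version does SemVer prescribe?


Current: 12.1.34
Change category: 'bug fix' → patch bump
SemVer rule: patch bump → increment PATCH (MAJOR and MINOR unchanged)
New: 12.1.35

12.1.35


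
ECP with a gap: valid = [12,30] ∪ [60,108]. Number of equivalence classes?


Valid ranges: [12,30] and [60,108]
Class 1: x < 12 — invalid
Class 2: 12 ≤ x ≤ 30 — valid
Class 3: 30 < x < 60 — invalid (gap between ranges)
Class 4: 60 ≤ x ≤ 108 — valid
Class 5: x > 108 — invalid
Total equivalence classes: 5

5 equivalence classes


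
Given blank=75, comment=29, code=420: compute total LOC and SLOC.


Total LOC = blank + comment + code
Total LOC = 75 + 29 + 420 = 524
SLOC (source only) = code = 420

Total LOC: 524, SLOC: 420


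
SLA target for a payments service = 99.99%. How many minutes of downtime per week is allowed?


Formula: allowed downtime = period * (100 - SLA) / 100
Period (week) = 10080 minutes
Unavailability fraction = (100 - 99.99) / 100
Allowed downtime = 10080 * (100 - 99.99) / 100
Allowed downtime = 1.008 minutes

1.008 minutes
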